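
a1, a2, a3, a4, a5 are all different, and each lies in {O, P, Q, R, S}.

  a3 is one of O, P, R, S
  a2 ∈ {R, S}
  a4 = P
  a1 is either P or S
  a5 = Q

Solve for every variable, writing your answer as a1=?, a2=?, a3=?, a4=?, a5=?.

a4 has just one choice, so a4 = P. Eliminate P elsewhere: a1, a3.
a5 must be Q (only option left).
That leaves a1 = S. Eliminate S elsewhere: a2, a3.
a2 has just one choice, so a2 = R. So a3 can't be R.
a3's domain is down to {O}, so a3 = O.

a1=S, a2=R, a3=O, a4=P, a5=Q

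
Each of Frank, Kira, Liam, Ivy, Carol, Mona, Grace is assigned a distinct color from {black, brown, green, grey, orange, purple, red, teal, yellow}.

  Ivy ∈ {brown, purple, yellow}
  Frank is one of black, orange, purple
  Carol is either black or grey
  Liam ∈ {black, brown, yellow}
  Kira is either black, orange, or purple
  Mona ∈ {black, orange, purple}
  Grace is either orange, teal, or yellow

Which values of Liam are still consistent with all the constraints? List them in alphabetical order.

brown, yellow

The 7 variables together cover exactly {black, brown, grey, orange, purple, teal, yellow} — 7 values for 7 variables — and grey appears only in Carol's list, so Carol = grey.
The 6 still-open variables together cover exactly {black, brown, orange, purple, teal, yellow} — 6 values for 6 variables — and teal appears only in Grace's list, so Grace = teal.
Frank, Kira, Mona between them cover only {black, orange, purple} — a naked triple. Remove those values from Liam, Ivy.
No further eliminations apply; Liam can still be any of brown, yellow.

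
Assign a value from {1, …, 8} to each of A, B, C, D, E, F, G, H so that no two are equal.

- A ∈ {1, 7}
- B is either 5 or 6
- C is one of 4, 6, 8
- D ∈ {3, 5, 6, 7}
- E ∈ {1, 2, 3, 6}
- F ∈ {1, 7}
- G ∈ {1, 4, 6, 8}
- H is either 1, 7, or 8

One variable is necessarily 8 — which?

The 8 variables draw from only 8 values {1, 2, 3, 4, 5, 6, 7, 8}, so each is used; only E can be 2, hence E = 2.
Among the 7 still-open variables, 3 fits only D (and all 7 values in {1, 3, 4, 5, 6, 7, 8} must be used), so D = 3.
The 6 still-open variables draw from only 6 values {1, 4, 5, 6, 7, 8}, so each is used; only B can be 5, hence B = 5.
A and F between them cover only {1, 7} — a naked pair. Remove those values from G, H.
So 8 goes to H.

H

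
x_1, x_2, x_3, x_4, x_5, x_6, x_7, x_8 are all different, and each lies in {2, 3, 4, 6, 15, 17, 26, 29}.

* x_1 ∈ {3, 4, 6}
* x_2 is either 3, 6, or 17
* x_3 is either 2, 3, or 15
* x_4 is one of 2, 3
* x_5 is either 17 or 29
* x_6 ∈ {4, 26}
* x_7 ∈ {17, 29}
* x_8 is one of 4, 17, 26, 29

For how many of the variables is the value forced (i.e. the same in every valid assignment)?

2

Among the 8 variables, 15 fits only x_3 (and all 8 values in {2, 3, 4, 6, 15, 17, 26, 29} must be used), so x_3 = 15.
The 7 still-open variables draw from only 7 values {2, 3, 4, 6, 17, 26, 29}, so each is used; only x_4 can be 2, hence x_4 = 2.
x_5 and x_7 share exactly the 2 values {17, 29}; by pigeonhole those values go to them, so strike 17, 29 from x_2, x_8.
x_6 and x_8 between them cover only {4, 26} — a naked pair. Remove those values from x_1.
Determined: x_3=15, x_4=2. The other variables each still have more than one consistent value. That makes 2.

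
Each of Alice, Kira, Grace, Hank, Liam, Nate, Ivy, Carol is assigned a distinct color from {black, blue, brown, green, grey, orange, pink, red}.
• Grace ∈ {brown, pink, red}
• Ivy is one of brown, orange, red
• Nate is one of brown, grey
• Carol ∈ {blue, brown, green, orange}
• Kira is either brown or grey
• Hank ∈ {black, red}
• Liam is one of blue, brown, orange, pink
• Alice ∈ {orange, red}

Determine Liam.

Among the 8 variables, black fits only Hank (and all 8 values in {black, blue, brown, green, grey, orange, pink, red} must be used), so Hank = black.
Among the 7 still-open variables, green fits only Carol (and all 7 values in {blue, brown, green, grey, orange, pink, red} must be used), so Carol = green.
The 6 still-open variables draw from only 6 values {blue, brown, grey, orange, pink, red}, so each is used; only Liam can be blue, hence Liam = blue.

blue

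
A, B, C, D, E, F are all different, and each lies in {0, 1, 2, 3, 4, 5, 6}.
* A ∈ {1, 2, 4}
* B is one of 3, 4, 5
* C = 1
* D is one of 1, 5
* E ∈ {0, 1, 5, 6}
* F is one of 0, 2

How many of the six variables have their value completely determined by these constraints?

2

C has just one choice, so C = 1. Eliminate 1 elsewhere: A, D, E.
D must be 5 (only option left). So B, E can't be 5.
Determined: C=1, D=5. The other variables each still have more than one consistent value. That makes 2.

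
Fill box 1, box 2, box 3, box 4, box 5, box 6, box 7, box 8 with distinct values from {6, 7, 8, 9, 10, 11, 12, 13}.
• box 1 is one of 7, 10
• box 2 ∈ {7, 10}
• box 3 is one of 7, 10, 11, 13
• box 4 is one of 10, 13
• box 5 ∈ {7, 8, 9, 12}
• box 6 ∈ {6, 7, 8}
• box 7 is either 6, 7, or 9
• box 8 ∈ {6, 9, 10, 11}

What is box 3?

11

The 8 variables together cover exactly {6, 7, 8, 9, 10, 11, 12, 13} — 8 values for 8 variables — and 12 appears only in box 5's list, so box 5 = 12.
The 7 still-open variables together cover exactly {6, 7, 8, 9, 10, 11, 13} — 7 values for 7 variables — and 8 appears only in box 6's list, so box 6 = 8.
box 1 and box 2 share exactly the 2 values {7, 10}; by pigeonhole those values go to them, so strike 7, 10 from box 3, box 4, box 7, box 8.
box 4 has just one choice, so box 4 = 13. Strike 13 from box 3.
So box 3 = 11.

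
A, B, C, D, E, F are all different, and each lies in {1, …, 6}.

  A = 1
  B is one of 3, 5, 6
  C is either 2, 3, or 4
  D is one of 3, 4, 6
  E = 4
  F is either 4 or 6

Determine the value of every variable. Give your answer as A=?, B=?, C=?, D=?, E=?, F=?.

A must be 1 (only option left).
That leaves E = 4. Remove 4 from C, D, F.
F has just one choice, so F = 6. So B, D can't be 6.
D has just one choice, so D = 3. So B, C can't be 3.
That leaves B = 5.
C has just one choice, so C = 2.

A=1, B=5, C=2, D=3, E=4, F=6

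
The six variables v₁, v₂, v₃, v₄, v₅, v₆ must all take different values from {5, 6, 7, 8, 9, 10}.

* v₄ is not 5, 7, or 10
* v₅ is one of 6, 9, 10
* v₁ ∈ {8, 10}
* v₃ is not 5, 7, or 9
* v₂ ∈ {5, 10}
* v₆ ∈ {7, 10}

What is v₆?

The 6 variables together cover exactly {5, 6, 7, 8, 9, 10} — 6 values for 6 variables — and 5 appears only in v₂'s list, so v₂ = 5.
Among the 5 still-open variables, 7 fits only v₆ (and all 5 values in {6, 7, 8, 9, 10} must be used), so v₆ = 7.

7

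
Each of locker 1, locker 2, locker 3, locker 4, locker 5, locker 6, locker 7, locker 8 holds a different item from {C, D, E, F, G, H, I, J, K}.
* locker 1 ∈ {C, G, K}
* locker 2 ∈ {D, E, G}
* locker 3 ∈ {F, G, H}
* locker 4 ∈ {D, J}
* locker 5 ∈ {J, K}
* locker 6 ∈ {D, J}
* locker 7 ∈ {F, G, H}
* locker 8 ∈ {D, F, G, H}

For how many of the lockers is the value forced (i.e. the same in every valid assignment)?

The 8 variables together cover exactly {C, D, E, F, G, H, J, K} — 8 values for 8 variables — and C appears only in locker 1's list, so locker 1 = C.
The 7 still-open variables draw from only 7 values {D, E, F, G, H, J, K}, so each is used; only locker 2 can be E, hence locker 2 = E.
The 6 still-open variables draw from only 6 values {D, F, G, H, J, K}, so each is used; only locker 5 can be K, hence locker 5 = K.
locker 4 and locker 6 share exactly the 2 values {D, J}; by pigeonhole those values go to them, so strike D, J from locker 8.
Determined: locker 1=C, locker 2=E, locker 5=K. The other lockers each still have more than one consistent value. That makes 3.

3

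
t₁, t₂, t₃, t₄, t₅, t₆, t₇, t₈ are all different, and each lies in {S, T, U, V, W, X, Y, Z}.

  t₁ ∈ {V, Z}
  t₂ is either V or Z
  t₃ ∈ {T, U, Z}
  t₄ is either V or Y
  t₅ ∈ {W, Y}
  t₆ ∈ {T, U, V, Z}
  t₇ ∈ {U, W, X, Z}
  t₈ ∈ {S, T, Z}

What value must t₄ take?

The 8 variables together cover exactly {S, T, U, V, W, X, Y, Z} — 8 values for 8 variables — and S appears only in t₈'s list, so t₈ = S.
The 7 still-open variables together cover exactly {T, U, V, W, X, Y, Z} — 7 values for 7 variables — and X appears only in t₇'s list, so t₇ = X.
The 6 still-open variables together cover exactly {T, U, V, W, Y, Z} — 6 values for 6 variables — and W appears only in t₅'s list, so t₅ = W.
The 5 still-open variables draw from only 5 values {T, U, V, Y, Z}, so each is used; only t₄ can be Y, hence t₄ = Y.

Y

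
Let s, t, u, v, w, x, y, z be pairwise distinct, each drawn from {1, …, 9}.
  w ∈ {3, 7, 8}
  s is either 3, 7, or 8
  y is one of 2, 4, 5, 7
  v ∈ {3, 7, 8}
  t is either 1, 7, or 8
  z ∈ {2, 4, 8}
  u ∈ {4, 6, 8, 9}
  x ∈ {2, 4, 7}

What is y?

The 3 variables s, v, w are confined to {3, 7, 8}, which locks those values in; drop them from t, u, x, y, z.
t must be 1 (only option left).
The 2 variables x and z are confined to {2, 4}, which locks those values in; drop them from u, y.
So y = 5.

5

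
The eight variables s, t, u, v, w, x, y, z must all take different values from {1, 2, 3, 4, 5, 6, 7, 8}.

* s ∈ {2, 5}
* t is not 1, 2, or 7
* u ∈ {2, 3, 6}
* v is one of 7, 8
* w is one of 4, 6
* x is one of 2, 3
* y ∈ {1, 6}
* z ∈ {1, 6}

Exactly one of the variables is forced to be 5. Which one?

Among the 8 variables, 7 fits only v (and all 8 values in {1, 2, 3, 4, 5, 6, 7, 8} must be used), so v = 7.
The 7 still-open variables draw from only 7 values {1, 2, 3, 4, 5, 6, 8}, so each is used; only t can be 8, hence t = 8.
The 6 still-open variables together cover exactly {1, 2, 3, 4, 5, 6} — 6 values for 6 variables — and 4 appears only in w's list, so w = 4.
The 5 still-open variables together cover exactly {1, 2, 3, 5, 6} — 5 values for 5 variables — and 5 appears only in s's list, so s = 5.

s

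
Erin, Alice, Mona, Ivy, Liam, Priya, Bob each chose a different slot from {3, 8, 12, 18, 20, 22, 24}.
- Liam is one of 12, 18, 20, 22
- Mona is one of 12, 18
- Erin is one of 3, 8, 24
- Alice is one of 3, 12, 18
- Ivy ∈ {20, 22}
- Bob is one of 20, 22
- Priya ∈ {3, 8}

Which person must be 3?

Alice

The 7 variables draw from only 7 values {3, 8, 12, 18, 20, 22, 24}, so each is used; only Erin can be 24, hence Erin = 24.
The 6 still-open variables together cover exactly {3, 8, 12, 18, 20, 22} — 6 values for 6 variables — and 8 appears only in Priya's list, so Priya = 8.
The 5 still-open variables draw from only 5 values {3, 12, 18, 20, 22}, so each is used; only Alice can be 3, hence Alice = 3.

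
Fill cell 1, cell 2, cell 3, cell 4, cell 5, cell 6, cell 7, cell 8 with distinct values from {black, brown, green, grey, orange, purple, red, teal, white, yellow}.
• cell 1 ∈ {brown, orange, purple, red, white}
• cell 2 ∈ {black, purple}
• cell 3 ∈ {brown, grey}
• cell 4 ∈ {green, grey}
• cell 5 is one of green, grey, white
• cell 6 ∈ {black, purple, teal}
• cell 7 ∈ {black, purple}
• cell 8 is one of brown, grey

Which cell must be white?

cell 2 and cell 7 between them cover only {black, purple} — a naked pair. Remove those values from cell 1, cell 6.
cell 6's domain is down to {teal}, so cell 6 = teal.
cell 3 and cell 8 share exactly the 2 values {brown, grey}; by pigeonhole those values go to them, so strike brown, grey from cell 1, cell 4, cell 5.
cell 4 has just one choice, so cell 4 = green. So cell 5 can't be green.
So white goes to cell 5.

cell 5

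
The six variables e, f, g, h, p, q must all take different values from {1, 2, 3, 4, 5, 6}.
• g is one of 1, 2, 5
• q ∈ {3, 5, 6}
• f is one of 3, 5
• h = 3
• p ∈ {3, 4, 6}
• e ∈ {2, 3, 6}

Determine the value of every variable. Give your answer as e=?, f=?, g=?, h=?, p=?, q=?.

h's domain is down to {3}, so h = 3. So e, f, p, q can't be 3.
That leaves f = 5. Strike 5 from g, q.
q must be 6 (only option left). Remove 6 from e, p.
e must be 2 (only option left). So g can't be 2.
g has just one choice, so g = 1.
p must be 4 (only option left).

e=2, f=5, g=1, h=3, p=4, q=6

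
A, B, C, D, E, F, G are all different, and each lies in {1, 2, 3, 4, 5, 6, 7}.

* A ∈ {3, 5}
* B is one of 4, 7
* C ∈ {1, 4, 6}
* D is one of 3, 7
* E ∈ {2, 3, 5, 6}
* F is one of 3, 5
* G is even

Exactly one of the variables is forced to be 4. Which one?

Among the 7 variables, 1 fits only C (and all 7 values in {1, 2, 3, 4, 5, 6, 7} must be used), so C = 1.
The 2 variables A and F are confined to {3, 5}, which locks those values in; drop them from D, E.
That leaves D = 7. So B can't be 7.
So 4 goes to B.

B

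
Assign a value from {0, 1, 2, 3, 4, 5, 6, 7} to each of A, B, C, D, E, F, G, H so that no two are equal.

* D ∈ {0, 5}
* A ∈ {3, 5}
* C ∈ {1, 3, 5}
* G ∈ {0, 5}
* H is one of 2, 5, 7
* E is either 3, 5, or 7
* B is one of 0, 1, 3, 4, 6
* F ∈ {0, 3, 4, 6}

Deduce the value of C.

The 8 variables together cover exactly {0, 1, 2, 3, 4, 5, 6, 7} — 8 values for 8 variables — and 2 appears only in H's list, so H = 2.
The 7 still-open variables draw from only 7 values {0, 1, 3, 4, 5, 6, 7}, so each is used; only E can be 7, hence E = 7.
The 2 variables D and G are confined to {0, 5}, which locks those values in; drop them from A, B, C, F.
That leaves A = 3. Strike 3 from B, C, F.
So C = 1.

1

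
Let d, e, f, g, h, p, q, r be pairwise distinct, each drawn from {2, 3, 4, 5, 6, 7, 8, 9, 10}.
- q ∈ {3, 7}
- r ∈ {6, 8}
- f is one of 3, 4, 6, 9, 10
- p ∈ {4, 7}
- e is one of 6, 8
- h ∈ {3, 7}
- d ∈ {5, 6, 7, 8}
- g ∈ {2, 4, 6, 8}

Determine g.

e and r share exactly the 2 values {6, 8}; by pigeonhole those values go to them, so strike 6, 8 from d, f, g.
h and q share exactly the 2 values {3, 7}; by pigeonhole those values go to them, so strike 3, 7 from d, f, p.
d must be 5 (only option left).
p must be 4 (only option left). Strike 4 from f, g.
So g = 2.

2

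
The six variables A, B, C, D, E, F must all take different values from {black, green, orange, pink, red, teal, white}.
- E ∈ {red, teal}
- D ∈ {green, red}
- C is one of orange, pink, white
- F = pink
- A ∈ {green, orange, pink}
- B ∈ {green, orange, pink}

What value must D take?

red

F must be pink (only option left). So A, B, C can't be pink.
Among the 5 still-open variables, teal fits only E (and all 5 values in {green, orange, red, teal, white} must be used), so E = teal.
The 4 still-open variables together cover exactly {green, orange, red, white} — 4 values for 4 variables — and red appears only in D's list, so D = red.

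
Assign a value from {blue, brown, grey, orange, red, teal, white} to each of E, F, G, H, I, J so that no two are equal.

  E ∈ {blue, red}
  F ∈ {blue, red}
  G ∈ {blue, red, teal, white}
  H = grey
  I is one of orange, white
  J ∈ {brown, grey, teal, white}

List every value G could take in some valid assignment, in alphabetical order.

H's domain is down to {grey}, so H = grey. Remove grey from J.
E and F share exactly the 2 values {blue, red}; by pigeonhole those values go to them, so strike blue, red from G.
No further eliminations apply; G can still be any of teal, white.

teal, white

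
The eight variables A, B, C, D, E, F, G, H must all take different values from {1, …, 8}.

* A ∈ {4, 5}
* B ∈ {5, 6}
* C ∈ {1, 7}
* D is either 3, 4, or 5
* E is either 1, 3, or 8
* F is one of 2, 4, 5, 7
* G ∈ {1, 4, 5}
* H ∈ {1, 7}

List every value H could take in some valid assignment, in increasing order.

The 8 variables draw from only 8 values {1, 2, 3, 4, 5, 6, 7, 8}, so each is used; only F can be 2, hence F = 2.
The 7 still-open variables together cover exactly {1, 3, 4, 5, 6, 7, 8} — 7 values for 7 variables — and 6 appears only in B's list, so B = 6.
The 6 still-open variables together cover exactly {1, 3, 4, 5, 7, 8} — 6 values for 6 variables — and 8 appears only in E's list, so E = 8.
The 5 still-open variables together cover exactly {1, 3, 4, 5, 7} — 5 values for 5 variables — and 3 appears only in D's list, so D = 3.
C and H share exactly the 2 values {1, 7}; by pigeonhole those values go to them, so strike 1, 7 from G.
No further eliminations apply; H can still be any of 1, 7.

1, 7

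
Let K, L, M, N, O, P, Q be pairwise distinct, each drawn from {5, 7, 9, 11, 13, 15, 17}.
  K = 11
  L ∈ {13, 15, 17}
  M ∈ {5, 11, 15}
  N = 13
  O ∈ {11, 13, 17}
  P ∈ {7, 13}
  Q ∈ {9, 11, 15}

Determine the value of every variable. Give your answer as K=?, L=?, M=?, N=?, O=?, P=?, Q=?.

K=11, L=15, M=5, N=13, O=17, P=7, Q=9

K must be 11 (only option left). Eliminate 11 elsewhere: M, O, Q.
That leaves N = 13. Eliminate 13 elsewhere: L, O, P.
O has just one choice, so O = 17. Remove 17 from L.
P's domain is down to {7}, so P = 7.
L must be 15 (only option left). Strike 15 from M, Q.
That leaves M = 5.
Q must be 9 (only option left).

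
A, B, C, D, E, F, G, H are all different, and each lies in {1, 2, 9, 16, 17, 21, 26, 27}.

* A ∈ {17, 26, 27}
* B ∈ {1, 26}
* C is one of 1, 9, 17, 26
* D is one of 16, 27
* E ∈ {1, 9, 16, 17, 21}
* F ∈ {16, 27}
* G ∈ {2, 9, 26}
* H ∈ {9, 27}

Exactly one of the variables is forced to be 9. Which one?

H

The 8 variables together cover exactly {1, 2, 9, 16, 17, 21, 26, 27} — 8 values for 8 variables — and 2 appears only in G's list, so G = 2.
Among the 7 still-open variables, 21 fits only E (and all 7 values in {1, 9, 16, 17, 21, 26, 27} must be used), so E = 21.
D and F between them cover only {16, 27} — a naked pair. Remove those values from A, H.
So 9 goes to H.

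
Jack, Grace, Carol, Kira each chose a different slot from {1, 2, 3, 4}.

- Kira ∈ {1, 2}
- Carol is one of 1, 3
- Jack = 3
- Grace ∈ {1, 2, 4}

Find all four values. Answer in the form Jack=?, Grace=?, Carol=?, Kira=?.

Jack=3, Grace=4, Carol=1, Kira=2

Jack has just one choice, so Jack = 3. Strike 3 from Carol.
Carol's domain is down to {1}, so Carol = 1. Strike 1 from Grace, Kira.
Kira must be 2 (only option left). Strike 2 from Grace.
That leaves Grace = 4.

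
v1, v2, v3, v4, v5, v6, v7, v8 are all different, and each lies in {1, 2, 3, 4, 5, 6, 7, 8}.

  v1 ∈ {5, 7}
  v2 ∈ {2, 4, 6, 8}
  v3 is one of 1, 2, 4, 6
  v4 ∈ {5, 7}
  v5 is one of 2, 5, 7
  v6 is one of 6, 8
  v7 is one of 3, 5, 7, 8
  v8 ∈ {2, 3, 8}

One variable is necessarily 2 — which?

The 8 variables draw from only 8 values {1, 2, 3, 4, 5, 6, 7, 8}, so each is used; only v3 can be 1, hence v3 = 1.
The 7 still-open variables draw from only 7 values {2, 3, 4, 5, 6, 7, 8}, so each is used; only v2 can be 4, hence v2 = 4.
The 6 still-open variables together cover exactly {2, 3, 5, 6, 7, 8} — 6 values for 6 variables — and 6 appears only in v6's list, so v6 = 6.
The 2 variables v1 and v4 are confined to {5, 7}, which locks those values in; drop them from v5, v7.
So 2 goes to v5.

v5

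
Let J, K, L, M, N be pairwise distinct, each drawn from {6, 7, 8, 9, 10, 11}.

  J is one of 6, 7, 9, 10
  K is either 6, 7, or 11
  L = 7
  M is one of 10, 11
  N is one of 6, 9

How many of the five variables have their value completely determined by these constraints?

L's domain is down to {7}, so L = 7. So J, K can't be 7.
Determined: L=7. The other variables each still have more than one consistent value. That makes 1.

1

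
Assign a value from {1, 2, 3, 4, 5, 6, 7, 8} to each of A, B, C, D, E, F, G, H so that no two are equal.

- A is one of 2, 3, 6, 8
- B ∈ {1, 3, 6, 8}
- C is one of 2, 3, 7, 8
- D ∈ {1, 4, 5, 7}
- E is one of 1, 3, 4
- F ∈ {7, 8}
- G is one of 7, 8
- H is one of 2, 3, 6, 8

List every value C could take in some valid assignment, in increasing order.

The 8 variables draw from only 8 values {1, 2, 3, 4, 5, 6, 7, 8}, so each is used; only D can be 5, hence D = 5.
The 7 still-open variables draw from only 7 values {1, 2, 3, 4, 6, 7, 8}, so each is used; only E can be 4, hence E = 4.
Among the 6 still-open variables, 1 fits only B (and all 6 values in {1, 2, 3, 6, 7, 8} must be used), so B = 1.
The 2 variables F and G are confined to {7, 8}, which locks those values in; drop them from A, C, H.
No further eliminations apply; C can still be any of 2, 3.

2, 3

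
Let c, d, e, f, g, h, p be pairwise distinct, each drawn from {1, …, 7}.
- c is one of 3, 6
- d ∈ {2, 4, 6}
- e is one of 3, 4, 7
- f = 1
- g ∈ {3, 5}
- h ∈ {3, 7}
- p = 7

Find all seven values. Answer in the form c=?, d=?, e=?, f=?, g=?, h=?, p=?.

c=6, d=2, e=4, f=1, g=5, h=3, p=7

f's domain is down to {1}, so f = 1.
p has just one choice, so p = 7. Eliminate 7 elsewhere: e, h.
h has just one choice, so h = 3. Remove 3 from c, e, g.
c has just one choice, so c = 6. Strike 6 from d.
e has just one choice, so e = 4. Eliminate 4 elsewhere: d.
That leaves g = 5.
That leaves d = 2.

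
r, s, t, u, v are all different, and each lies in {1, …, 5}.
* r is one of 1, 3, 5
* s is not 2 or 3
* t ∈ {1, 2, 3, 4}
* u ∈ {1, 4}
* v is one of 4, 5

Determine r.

The 5 variables together cover exactly {1, 2, 3, 4, 5} — 5 values for 5 variables — and 2 appears only in t's list, so t = 2.
Among the 4 still-open variables, 3 fits only r (and all 4 values in {1, 3, 4, 5} must be used), so r = 3.

3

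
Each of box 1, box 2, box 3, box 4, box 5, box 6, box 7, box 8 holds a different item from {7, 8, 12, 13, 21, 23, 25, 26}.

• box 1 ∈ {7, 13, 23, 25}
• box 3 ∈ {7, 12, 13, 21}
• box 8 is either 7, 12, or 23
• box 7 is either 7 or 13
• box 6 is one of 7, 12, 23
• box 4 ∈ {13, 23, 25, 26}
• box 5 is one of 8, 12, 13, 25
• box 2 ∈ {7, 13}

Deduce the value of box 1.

Among the 8 variables, 8 fits only box 5 (and all 8 values in {7, 8, 12, 13, 21, 23, 25, 26} must be used), so box 5 = 8.
The 7 still-open variables draw from only 7 values {7, 12, 13, 21, 23, 25, 26}, so each is used; only box 3 can be 21, hence box 3 = 21.
The 6 still-open variables draw from only 6 values {7, 12, 13, 23, 25, 26}, so each is used; only box 4 can be 26, hence box 4 = 26.
The 5 still-open variables draw from only 5 values {7, 12, 13, 23, 25}, so each is used; only box 1 can be 25, hence box 1 = 25.

25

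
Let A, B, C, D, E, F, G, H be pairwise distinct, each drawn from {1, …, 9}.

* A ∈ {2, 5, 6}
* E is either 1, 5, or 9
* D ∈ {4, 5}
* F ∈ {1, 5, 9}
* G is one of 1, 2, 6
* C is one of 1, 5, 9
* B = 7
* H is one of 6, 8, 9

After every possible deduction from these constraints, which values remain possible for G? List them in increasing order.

B has just one choice, so B = 7.
Among the 7 still-open variables, 4 fits only D (and all 7 values in {1, 2, 4, 5, 6, 8, 9} must be used), so D = 4.
Among the 6 still-open variables, 8 fits only H (and all 6 values in {1, 2, 5, 6, 8, 9} must be used), so H = 8.
C, E, F share exactly the 3 values {1, 5, 9}; by pigeonhole those values go to them, so strike 1, 5, 9 from A, G.
No further eliminations apply; G can still be any of 2, 6.

2, 6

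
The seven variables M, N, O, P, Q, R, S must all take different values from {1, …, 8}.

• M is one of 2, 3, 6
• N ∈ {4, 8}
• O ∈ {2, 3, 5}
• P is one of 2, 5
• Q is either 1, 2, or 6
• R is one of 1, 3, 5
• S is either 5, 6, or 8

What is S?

8

The 7 variables together cover exactly {1, 2, 3, 4, 5, 6, 8} — 7 values for 7 variables — and 4 appears only in N's list, so N = 4.
The 6 still-open variables draw from only 6 values {1, 2, 3, 5, 6, 8}, so each is used; only S can be 8, hence S = 8.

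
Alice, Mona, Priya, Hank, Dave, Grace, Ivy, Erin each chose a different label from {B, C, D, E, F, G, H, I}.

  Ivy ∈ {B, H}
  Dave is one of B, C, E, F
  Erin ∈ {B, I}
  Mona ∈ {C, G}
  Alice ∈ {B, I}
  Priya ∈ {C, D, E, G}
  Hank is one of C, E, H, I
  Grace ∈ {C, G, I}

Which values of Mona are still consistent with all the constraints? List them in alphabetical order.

C, G

Among the 8 variables, D fits only Priya (and all 8 values in {B, C, D, E, F, G, H, I} must be used), so Priya = D.
The 7 still-open variables draw from only 7 values {B, C, E, F, G, H, I}, so each is used; only Dave can be F, hence Dave = F.
The 6 still-open variables together cover exactly {B, C, E, G, H, I} — 6 values for 6 variables — and E appears only in Hank's list, so Hank = E.
Among the 5 still-open variables, H fits only Ivy (and all 5 values in {B, C, G, H, I} must be used), so Ivy = H.
Alice and Erin share exactly the 2 values {B, I}; by pigeonhole those values go to them, so strike B, I from Grace.
No further eliminations apply; Mona can still be any of C, G.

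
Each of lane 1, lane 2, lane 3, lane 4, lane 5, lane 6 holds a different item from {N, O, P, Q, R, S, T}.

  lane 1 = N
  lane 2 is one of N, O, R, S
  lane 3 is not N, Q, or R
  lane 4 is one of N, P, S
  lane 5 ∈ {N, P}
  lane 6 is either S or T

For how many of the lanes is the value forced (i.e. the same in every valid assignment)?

lane 1's domain is down to {N}, so lane 1 = N. So lane 2, lane 4, lane 5 can't be N.
That leaves lane 5 = P. Remove P from lane 3, lane 4.
That leaves lane 4 = S. Remove S from lane 2, lane 3, lane 6.
lane 6 has just one choice, so lane 6 = T. Remove T from lane 3.
lane 3 must be O (only option left). Eliminate O elsewhere: lane 2.
lane 2's domain is down to {R}, so lane 2 = R.
Every lane is fixed: lane 1=N, lane 2=R, lane 3=O, lane 4=S, lane 5=P, lane 6=T. That makes 6.

6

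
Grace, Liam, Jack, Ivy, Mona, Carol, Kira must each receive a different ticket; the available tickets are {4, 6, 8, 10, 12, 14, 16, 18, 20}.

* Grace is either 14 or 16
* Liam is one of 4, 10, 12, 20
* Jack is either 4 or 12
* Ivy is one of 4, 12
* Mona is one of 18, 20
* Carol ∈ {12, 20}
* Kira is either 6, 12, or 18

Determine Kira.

The 2 variables Jack and Ivy are confined to {4, 12}, which locks those values in; drop them from Liam, Carol, Kira.
That leaves Carol = 20. Remove 20 from Liam, Mona.
Liam has just one choice, so Liam = 10.
Mona has just one choice, so Mona = 18. Remove 18 from Kira.
So Kira = 6.

6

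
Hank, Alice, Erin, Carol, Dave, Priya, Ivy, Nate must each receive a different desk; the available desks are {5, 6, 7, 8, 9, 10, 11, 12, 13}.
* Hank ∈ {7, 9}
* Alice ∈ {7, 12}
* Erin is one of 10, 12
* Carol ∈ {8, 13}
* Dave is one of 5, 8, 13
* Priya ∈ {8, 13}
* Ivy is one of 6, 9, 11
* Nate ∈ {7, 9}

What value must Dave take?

Hank and Nate between them cover only {7, 9} — a naked pair. Remove those values from Alice, Ivy.
Alice has just one choice, so Alice = 12. Strike 12 from Erin.
That leaves Erin = 10.
Carol and Priya between them cover only {8, 13} — a naked pair. Remove those values from Dave.
So Dave = 5.

5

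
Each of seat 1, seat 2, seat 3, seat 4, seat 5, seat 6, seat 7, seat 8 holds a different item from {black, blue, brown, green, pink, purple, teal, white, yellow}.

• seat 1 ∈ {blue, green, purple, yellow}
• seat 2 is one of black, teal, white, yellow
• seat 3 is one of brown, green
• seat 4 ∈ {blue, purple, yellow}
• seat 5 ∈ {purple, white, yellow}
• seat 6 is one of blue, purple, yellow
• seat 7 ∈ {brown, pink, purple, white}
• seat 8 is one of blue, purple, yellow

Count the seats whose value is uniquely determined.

4

The 3 variables seat 4, seat 6, seat 8 are confined to {blue, purple, yellow}, which locks those values in; drop them from seat 1, seat 2, seat 5, seat 7.
seat 1's domain is down to {green}, so seat 1 = green. Strike green from seat 3.
That leaves seat 3 = brown. Remove brown from seat 7.
That leaves seat 5 = white. Remove white from seat 2, seat 7.
seat 7 has just one choice, so seat 7 = pink.
Determined: seat 1=green, seat 3=brown, seat 5=white, seat 7=pink. The other seats each still have more than one consistent value. That makes 4.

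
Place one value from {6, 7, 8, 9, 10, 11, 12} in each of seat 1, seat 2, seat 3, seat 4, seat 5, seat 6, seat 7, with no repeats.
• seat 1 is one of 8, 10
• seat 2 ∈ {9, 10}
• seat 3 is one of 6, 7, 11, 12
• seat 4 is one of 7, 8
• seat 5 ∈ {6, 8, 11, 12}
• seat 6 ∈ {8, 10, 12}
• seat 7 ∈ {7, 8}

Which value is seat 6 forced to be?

Among the 7 variables, 9 fits only seat 2 (and all 7 values in {6, 7, 8, 9, 10, 11, 12} must be used), so seat 2 = 9.
The 2 variables seat 4 and seat 7 are confined to {7, 8}, which locks those values in; drop them from seat 1, seat 3, seat 5, seat 6.
seat 1 must be 10 (only option left). So seat 6 can't be 10.
So seat 6 = 12.

12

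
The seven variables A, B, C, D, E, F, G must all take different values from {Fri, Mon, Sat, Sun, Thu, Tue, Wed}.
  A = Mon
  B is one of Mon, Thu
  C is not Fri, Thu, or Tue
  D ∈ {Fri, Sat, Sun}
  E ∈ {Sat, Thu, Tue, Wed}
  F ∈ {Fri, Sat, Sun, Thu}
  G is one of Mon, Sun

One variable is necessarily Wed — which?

A has just one choice, so A = Mon. So B, C, G can't be Mon.
B's domain is down to {Thu}, so B = Thu. Remove Thu from E, F.
G's domain is down to {Sun}, so G = Sun. Remove Sun from C, D, F.
The 4 still-open variables draw from only 4 values {Fri, Sat, Tue, Wed}, so each is used; only E can be Tue, hence E = Tue.
Among the 3 still-open variables, Wed fits only C (and all 3 values in {Fri, Sat, Wed} must be used), so C = Wed.

C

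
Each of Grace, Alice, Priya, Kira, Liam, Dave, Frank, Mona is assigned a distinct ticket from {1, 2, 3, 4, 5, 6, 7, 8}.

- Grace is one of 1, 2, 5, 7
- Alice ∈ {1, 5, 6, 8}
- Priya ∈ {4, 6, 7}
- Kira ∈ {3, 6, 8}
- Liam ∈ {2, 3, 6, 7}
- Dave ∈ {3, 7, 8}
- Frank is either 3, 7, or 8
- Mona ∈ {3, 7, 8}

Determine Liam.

The 8 variables draw from only 8 values {1, 2, 3, 4, 5, 6, 7, 8}, so each is used; only Priya can be 4, hence Priya = 4.
Dave, Frank, Mona between them cover only {3, 7, 8} — a naked triple. Remove those values from Grace, Alice, Kira, Liam.
That leaves Kira = 6. Eliminate 6 elsewhere: Alice, Liam.
So Liam = 2.

2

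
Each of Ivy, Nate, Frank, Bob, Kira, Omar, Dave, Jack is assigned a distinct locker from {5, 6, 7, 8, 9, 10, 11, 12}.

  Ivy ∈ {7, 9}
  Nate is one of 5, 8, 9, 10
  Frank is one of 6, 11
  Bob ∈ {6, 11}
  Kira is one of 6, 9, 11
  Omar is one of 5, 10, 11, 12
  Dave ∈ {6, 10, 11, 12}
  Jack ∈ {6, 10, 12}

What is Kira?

Among the 8 variables, 7 fits only Ivy (and all 8 values in {5, 6, 7, 8, 9, 10, 11, 12} must be used), so Ivy = 7.
Among the 7 still-open variables, 8 fits only Nate (and all 7 values in {5, 6, 8, 9, 10, 11, 12} must be used), so Nate = 8.
The 6 still-open variables together cover exactly {5, 6, 9, 10, 11, 12} — 6 values for 6 variables — and 5 appears only in Omar's list, so Omar = 5.
Among the 5 still-open variables, 9 fits only Kira (and all 5 values in {6, 9, 10, 11, 12} must be used), so Kira = 9.

9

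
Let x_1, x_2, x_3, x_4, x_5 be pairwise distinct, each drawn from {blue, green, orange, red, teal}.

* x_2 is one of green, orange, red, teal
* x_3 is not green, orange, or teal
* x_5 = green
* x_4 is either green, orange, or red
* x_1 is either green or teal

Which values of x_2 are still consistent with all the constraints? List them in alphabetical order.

x_5 must be green (only option left). Remove green from x_1, x_2, x_4.
x_1's domain is down to {teal}, so x_1 = teal. Remove teal from x_2.
The 3 still-open variables draw from only 3 values {blue, orange, red}, so each is used; only x_3 can be blue, hence x_3 = blue.
No further eliminations apply; x_2 can still be any of orange, red.

orange, red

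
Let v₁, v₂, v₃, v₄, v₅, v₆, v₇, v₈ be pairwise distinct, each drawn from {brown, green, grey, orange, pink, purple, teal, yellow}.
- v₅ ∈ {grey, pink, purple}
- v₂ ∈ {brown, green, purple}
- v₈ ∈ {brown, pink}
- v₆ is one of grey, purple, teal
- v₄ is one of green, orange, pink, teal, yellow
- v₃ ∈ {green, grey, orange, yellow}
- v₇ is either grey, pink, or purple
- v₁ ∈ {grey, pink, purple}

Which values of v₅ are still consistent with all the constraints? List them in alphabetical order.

v₁, v₅, v₇ between them cover only {grey, pink, purple} — a naked triple. Remove those values from v₂, v₃, v₄, v₆, v₈.
v₆ must be teal (only option left). Strike teal from v₄.
v₈ has just one choice, so v₈ = brown. Eliminate brown elsewhere: v₂.
That leaves v₂ = green. Eliminate green elsewhere: v₃, v₄.
No further eliminations apply; v₅ can still be any of grey, pink, purple.

grey, pink, purple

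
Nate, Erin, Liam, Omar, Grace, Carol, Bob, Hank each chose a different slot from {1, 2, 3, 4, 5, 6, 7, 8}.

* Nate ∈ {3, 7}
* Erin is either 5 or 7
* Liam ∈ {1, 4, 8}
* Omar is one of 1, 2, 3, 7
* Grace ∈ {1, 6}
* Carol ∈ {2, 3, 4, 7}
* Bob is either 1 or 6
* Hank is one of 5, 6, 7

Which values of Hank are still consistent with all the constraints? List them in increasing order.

5, 7

The 8 variables draw from only 8 values {1, 2, 3, 4, 5, 6, 7, 8}, so each is used; only Liam can be 8, hence Liam = 8.
The 7 still-open variables draw from only 7 values {1, 2, 3, 4, 5, 6, 7}, so each is used; only Carol can be 4, hence Carol = 4.
The 6 still-open variables draw from only 6 values {1, 2, 3, 5, 6, 7}, so each is used; only Omar can be 2, hence Omar = 2.
The 5 still-open variables together cover exactly {1, 3, 5, 6, 7} — 5 values for 5 variables — and 3 appears only in Nate's list, so Nate = 3.
The 2 variables Grace and Bob are confined to {1, 6}, which locks those values in; drop them from Hank.
No further eliminations apply; Hank can still be any of 5, 7.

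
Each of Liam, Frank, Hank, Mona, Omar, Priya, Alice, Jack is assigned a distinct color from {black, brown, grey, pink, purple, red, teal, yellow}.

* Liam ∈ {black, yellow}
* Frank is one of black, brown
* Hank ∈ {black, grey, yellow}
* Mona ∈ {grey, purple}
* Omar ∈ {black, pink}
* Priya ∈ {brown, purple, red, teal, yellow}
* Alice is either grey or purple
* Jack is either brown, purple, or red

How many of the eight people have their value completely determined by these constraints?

4

The 8 variables together cover exactly {black, brown, grey, pink, purple, red, teal, yellow} — 8 values for 8 variables — and pink appears only in Omar's list, so Omar = pink.
The 7 still-open variables draw from only 7 values {black, brown, grey, purple, red, teal, yellow}, so each is used; only Priya can be teal, hence Priya = teal.
The 6 still-open variables draw from only 6 values {black, brown, grey, purple, red, yellow}, so each is used; only Jack can be red, hence Jack = red.
Among the 5 still-open variables, brown fits only Frank (and all 5 values in {black, brown, grey, purple, yellow} must be used), so Frank = brown.
The 2 variables Mona and Alice are confined to {grey, purple}, which locks those values in; drop them from Hank.
Determined: Frank=brown, Omar=pink, Priya=teal, Jack=red. The other people each still have more than one consistent value. That makes 4.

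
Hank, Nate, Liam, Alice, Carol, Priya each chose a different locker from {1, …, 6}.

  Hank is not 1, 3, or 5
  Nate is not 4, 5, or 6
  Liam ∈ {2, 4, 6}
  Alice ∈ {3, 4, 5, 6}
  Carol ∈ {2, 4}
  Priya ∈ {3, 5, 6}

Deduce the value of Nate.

The 6 variables together cover exactly {1, 2, 3, 4, 5, 6} — 6 values for 6 variables — and 1 appears only in Nate's list, so Nate = 1.

1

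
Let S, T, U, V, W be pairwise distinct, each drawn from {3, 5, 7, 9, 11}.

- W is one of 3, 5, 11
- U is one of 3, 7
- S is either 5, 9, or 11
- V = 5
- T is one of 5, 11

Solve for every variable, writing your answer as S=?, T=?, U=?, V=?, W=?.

S=9, T=11, U=7, V=5, W=3

V must be 5 (only option left). So S, T, W can't be 5.
T has just one choice, so T = 11. Remove 11 from S, W.
W's domain is down to {3}, so W = 3. Strike 3 from U.
S must be 9 (only option left).
U must be 7 (only option left).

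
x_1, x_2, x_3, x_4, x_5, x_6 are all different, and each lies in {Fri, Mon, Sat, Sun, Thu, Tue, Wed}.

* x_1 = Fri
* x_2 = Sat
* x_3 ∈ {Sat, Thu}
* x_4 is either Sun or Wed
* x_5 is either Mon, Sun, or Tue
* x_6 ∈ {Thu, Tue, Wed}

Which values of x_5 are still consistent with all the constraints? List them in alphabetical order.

x_1 has just one choice, so x_1 = Fri.
x_2 has just one choice, so x_2 = Sat. Eliminate Sat elsewhere: x_3.
x_3 must be Thu (only option left). So x_6 can't be Thu.
No further eliminations apply; x_5 can still be any of Mon, Sun, Tue.

Mon, Sun, Tue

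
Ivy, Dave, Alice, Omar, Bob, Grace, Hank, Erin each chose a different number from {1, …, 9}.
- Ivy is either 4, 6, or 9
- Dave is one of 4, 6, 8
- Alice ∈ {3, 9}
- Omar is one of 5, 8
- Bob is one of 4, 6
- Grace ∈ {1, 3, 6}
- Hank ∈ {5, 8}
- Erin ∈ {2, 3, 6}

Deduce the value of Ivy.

9

Among the 8 variables, 1 fits only Grace (and all 8 values in {1, 2, 3, 4, 5, 6, 8, 9} must be used), so Grace = 1.
Among the 7 still-open variables, 2 fits only Erin (and all 7 values in {2, 3, 4, 5, 6, 8, 9} must be used), so Erin = 2.
The 6 still-open variables draw from only 6 values {3, 4, 5, 6, 8, 9}, so each is used; only Alice can be 3, hence Alice = 3.
Among the 5 still-open variables, 9 fits only Ivy (and all 5 values in {4, 5, 6, 8, 9} must be used), so Ivy = 9.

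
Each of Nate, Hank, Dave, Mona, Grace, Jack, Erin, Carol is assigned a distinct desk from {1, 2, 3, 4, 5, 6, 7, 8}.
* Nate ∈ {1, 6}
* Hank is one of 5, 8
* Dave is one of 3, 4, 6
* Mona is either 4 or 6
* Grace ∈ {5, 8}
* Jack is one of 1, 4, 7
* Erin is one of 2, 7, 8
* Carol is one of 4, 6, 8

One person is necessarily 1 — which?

Nate

Among the 8 variables, 2 fits only Erin (and all 8 values in {1, 2, 3, 4, 5, 6, 7, 8} must be used), so Erin = 2.
The 7 still-open variables together cover exactly {1, 3, 4, 5, 6, 7, 8} — 7 values for 7 variables — and 3 appears only in Dave's list, so Dave = 3.
The 6 still-open variables draw from only 6 values {1, 4, 5, 6, 7, 8}, so each is used; only Jack can be 7, hence Jack = 7.
Among the 5 still-open variables, 1 fits only Nate (and all 5 values in {1, 4, 5, 6, 8} must be used), so Nate = 1.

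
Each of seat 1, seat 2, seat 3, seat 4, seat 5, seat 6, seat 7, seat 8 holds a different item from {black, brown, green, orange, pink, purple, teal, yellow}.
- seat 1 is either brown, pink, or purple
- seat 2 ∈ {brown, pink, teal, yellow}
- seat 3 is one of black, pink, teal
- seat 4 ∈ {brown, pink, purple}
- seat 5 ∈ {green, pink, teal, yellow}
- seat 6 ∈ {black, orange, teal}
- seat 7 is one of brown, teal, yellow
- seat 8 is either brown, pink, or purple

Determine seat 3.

black

The 8 variables together cover exactly {black, brown, green, orange, pink, purple, teal, yellow} — 8 values for 8 variables — and green appears only in seat 5's list, so seat 5 = green.
The 7 still-open variables together cover exactly {black, brown, orange, pink, purple, teal, yellow} — 7 values for 7 variables — and orange appears only in seat 6's list, so seat 6 = orange.
The 6 still-open variables together cover exactly {black, brown, pink, purple, teal, yellow} — 6 values for 6 variables — and black appears only in seat 3's list, so seat 3 = black.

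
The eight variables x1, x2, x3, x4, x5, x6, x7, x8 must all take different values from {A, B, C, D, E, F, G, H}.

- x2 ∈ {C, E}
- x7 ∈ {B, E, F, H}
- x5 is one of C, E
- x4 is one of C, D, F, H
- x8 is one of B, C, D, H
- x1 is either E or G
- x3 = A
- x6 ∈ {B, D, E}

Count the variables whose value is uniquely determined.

x3 must be A (only option left).
The 7 still-open variables draw from only 7 values {B, C, D, E, F, G, H}, so each is used; only x1 can be G, hence x1 = G.
The 2 variables x2 and x5 are confined to {C, E}, which locks those values in; drop them from x4, x6, x7, x8.
Determined: x1=G, x3=A. The other variables each still have more than one consistent value. That makes 2.

2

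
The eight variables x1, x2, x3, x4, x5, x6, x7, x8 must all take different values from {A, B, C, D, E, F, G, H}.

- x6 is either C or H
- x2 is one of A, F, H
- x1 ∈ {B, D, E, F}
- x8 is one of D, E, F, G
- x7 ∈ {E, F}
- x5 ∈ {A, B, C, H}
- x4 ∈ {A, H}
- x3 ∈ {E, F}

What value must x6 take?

Among the 8 variables, G fits only x8 (and all 8 values in {A, B, C, D, E, F, G, H} must be used), so x8 = G.
The 7 still-open variables together cover exactly {A, B, C, D, E, F, H} — 7 values for 7 variables — and D appears only in x1's list, so x1 = D.
Among the 6 still-open variables, B fits only x5 (and all 6 values in {A, B, C, E, F, H} must be used), so x5 = B.
The 5 still-open variables together cover exactly {A, C, E, F, H} — 5 values for 5 variables — and C appears only in x6's list, so x6 = C.

C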